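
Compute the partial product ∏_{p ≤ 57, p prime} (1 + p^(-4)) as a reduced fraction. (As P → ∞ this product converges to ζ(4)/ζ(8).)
∏ = 22191296873353842710281222970410269196792920578371108176528669216114688/20586999778381633591344384332656221508370849439367985929948634732675625

The primes p ≤ 57 are [2, 3, 5, 7, 11, 13, 17, 19, 23, 29, 31, 37, 41, 43, 47, 53]. For each, (1 + 1/p^4) = (p^4 + 1)/p^4. Multiplying these fractions over p ∈ [2, 3, 5, 7, 11, 13, 17, 19, 23, 29, 31, 37, 41, 43, 47, 53] gives 22191296873353842710281222970410269196792920578371108176528669216114688/20586999778381633591344384332656221508370849439367985929948634732675625. (In the limit P → ∞ this tends to ζ(4)/ζ(8).)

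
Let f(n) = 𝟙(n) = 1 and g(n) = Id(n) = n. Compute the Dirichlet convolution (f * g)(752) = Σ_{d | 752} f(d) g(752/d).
(𝟙 * Id)(752) = 1488

Divisors of 752: [1, 2, 4, 8, 16, 47, 94, 188, 376, 752]. For each d | 752:
  d = 1: 𝟙(1) · Id(752/1) = 1 · 752 = 752
  d = 2: 𝟙(2) · Id(752/2) = 1 · 376 = 376
  d = 4: 𝟙(4) · Id(752/4) = 1 · 188 = 188
  d = 8: 𝟙(8) · Id(752/8) = 1 · 94 = 94
  d = 16: 𝟙(16) · Id(752/16) = 1 · 47 = 47
  d = 47: 𝟙(47) · Id(752/47) = 1 · 16 = 16
  d = 94: 𝟙(94) · Id(752/94) = 1 · 8 = 8
  d = 188: 𝟙(188) · Id(752/188) = 1 · 4 = 4
  d = 376: 𝟙(376) · Id(752/376) = 1 · 2 = 2
  d = 752: 𝟙(752) · Id(752/752) = 1 · 1 = 1
Summing: (𝟙 * Id)(752) = 752 + 376 + 188 + 94 + 47 + 16 + 8 + 4 + 2 + 1 = 1488.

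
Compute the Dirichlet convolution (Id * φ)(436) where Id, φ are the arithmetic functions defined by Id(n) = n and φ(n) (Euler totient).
(Id * φ)(436) = 1736

Divisors of 436: [1, 2, 4, 109, 218, 436]. For each d | 436:
  d = 1: Id(1) · φ(436/1) = 1 · 216 = 216
  d = 2: Id(2) · φ(436/2) = 2 · 108 = 216
  d = 4: Id(4) · φ(436/4) = 4 · 108 = 432
  d = 109: Id(109) · φ(436/109) = 109 · 2 = 218
  d = 218: Id(218) · φ(436/218) = 218 · 1 = 218
  d = 436: Id(436) · φ(436/436) = 436 · 1 = 436
Summing: (Id * φ)(436) = 216 + 216 + 432 + 218 + 218 + 436 = 1736.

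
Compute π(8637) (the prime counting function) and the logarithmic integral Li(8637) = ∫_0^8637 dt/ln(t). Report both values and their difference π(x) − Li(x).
π(8637) = 1075;  Li(8637) ≈ 1096.99;  π(x) − Li(x) ≈ -21.99.

Direct count of primes ≤ 8637 gives π(8637) = 1075. Numerical evaluation of the logarithmic integral gives Li(8637) ≈ 1096.99. The difference π(x) − Li(x) ≈ -21.99 is typically negative for small/moderate x (Li(x) overestimates), though Littlewood's theorem shows this sign changes infinitely often.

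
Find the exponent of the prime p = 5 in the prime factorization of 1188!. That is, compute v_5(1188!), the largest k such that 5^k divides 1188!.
v_5(1188!) = 294

Legendre's formula: v_p(n!) = Σ_{k ≥ 1} ⌊n / p^k⌋. For p = 5, n = 1188, the terms are:
  ⌊1188/5^1⌋ = ⌊1188/5⌋ = 237
  ⌊1188/5^2⌋ = ⌊1188/25⌋ = 47
  ⌊1188/5^3⌋ = ⌊1188/125⌋ = 9
  ⌊1188/5^4⌋ = ⌊1188/625⌋ = 1
(the next term ⌊1188/5^5⌋ = 0, terminating the sum). Summing: v_5(1188!) = 237 + 47 + 9 + 1 = 294.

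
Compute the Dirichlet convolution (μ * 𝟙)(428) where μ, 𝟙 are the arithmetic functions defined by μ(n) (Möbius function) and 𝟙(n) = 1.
(μ * 𝟙)(428) = 0

Divisors of 428: [1, 2, 4, 107, 214, 428]. For each d | 428:
  d = 1: μ(1) · 𝟙(428/1) = 1 · 1 = 1
  d = 2: μ(2) · 𝟙(428/2) = -1 · 1 = -1
  d = 4: μ(4) · 𝟙(428/4) = 0 · 1 = 0
  d = 107: μ(107) · 𝟙(428/107) = -1 · 1 = -1
  d = 214: μ(214) · 𝟙(428/214) = 1 · 1 = 1
  d = 428: μ(428) · 𝟙(428/428) = 0 · 1 = 0
Summing: (μ * 𝟙)(428) = 1 + -1 + 0 + -1 + 1 + 0 = 0.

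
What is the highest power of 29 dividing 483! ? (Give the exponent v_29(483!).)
v_29(483!) = 16

Legendre's formula: v_p(n!) = Σ_{k ≥ 1} ⌊n / p^k⌋. For p = 29, n = 483, the terms are:
  ⌊483/29^1⌋ = ⌊483/29⌋ = 16
(the next term ⌊483/29^2⌋ = 0, terminating the sum). Summing: v_29(483!) = 16 = 16.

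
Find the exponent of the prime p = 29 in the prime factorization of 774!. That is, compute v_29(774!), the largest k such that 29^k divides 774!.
v_29(774!) = 26

Legendre's formula: v_p(n!) = Σ_{k ≥ 1} ⌊n / p^k⌋. For p = 29, n = 774, the terms are:
  ⌊774/29^1⌋ = ⌊774/29⌋ = 26
(the next term ⌊774/29^2⌋ = 0, terminating the sum). Summing: v_29(774!) = 26 = 26.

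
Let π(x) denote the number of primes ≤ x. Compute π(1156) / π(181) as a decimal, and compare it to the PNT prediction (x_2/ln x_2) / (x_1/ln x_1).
π(1156)/π(181) = 191/42 ≈ 4.5476;  PNT prediction ≈ 4.7076.

π(181) = 42 and π(1156) = 191, so π(1156)/π(181) ≈ 4.5476. The PNT-predicted ratio is (1156/ln(1156)) / (181/ln(181)) ≈ 4.7076. The two agree to within a few percent, as expected.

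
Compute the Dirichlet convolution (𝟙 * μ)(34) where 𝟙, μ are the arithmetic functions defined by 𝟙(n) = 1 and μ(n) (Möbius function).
(𝟙 * μ)(34) = 0

Divisors of 34: [1, 2, 17, 34]. For each d | 34:
  d = 1: 𝟙(1) · μ(34/1) = 1 · 1 = 1
  d = 2: 𝟙(2) · μ(34/2) = 1 · -1 = -1
  d = 17: 𝟙(17) · μ(34/17) = 1 · -1 = -1
  d = 34: 𝟙(34) · μ(34/34) = 1 · 1 = 1
Summing: (𝟙 * μ)(34) = 1 + -1 + -1 + 1 = 0.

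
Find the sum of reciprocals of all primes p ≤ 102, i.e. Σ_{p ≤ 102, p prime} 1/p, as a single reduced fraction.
Σ 1/p = 422113843906354093775418512493046577809/232862364358497360900063316880507363070

π(102) = 26, so the primes ≤ 102 are [2, 3, 5, 7, 11, 13, 17, 19, 23, 29, 31, 37, 41, 43, 47, 53, 59, 61, 67, 71, 73, 79, 83, 89, 97, 101]. Summing 1/p over these primes: 422113843906354093775418512493046577809/232862364358497360900063316880507363070 ≈ 1.8127. Mertens estimate ln ln(102) + 0.2615 ≈ 1.7930.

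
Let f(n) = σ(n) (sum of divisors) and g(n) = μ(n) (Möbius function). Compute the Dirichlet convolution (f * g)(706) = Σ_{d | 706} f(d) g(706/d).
(σ * μ)(706) = 706

Divisors of 706: [1, 2, 353, 706]. For each d | 706:
  d = 1: σ(1) · μ(706/1) = 1 · 1 = 1
  d = 2: σ(2) · μ(706/2) = 3 · -1 = -3
  d = 353: σ(353) · μ(706/353) = 354 · -1 = -354
  d = 706: σ(706) · μ(706/706) = 1062 · 1 = 1062
Summing: (σ * μ)(706) = 1 + -3 + -354 + 1062 = 706.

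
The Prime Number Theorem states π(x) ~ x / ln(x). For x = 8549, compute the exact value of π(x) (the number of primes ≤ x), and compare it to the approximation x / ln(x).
π(8549) = 1066;  x/ln(x) ≈ 944.27;  relative error ≈ 11.42%.

Directly count primes up to 8549: π(8549) = 1066. The PNT approximation gives 8549/ln(8549) ≈ 8549/9.05357 ≈ 944.27. Relative error (π(x) − x/ln(x)) / π(x) ≈ 11.42%; the approximation is known to undercount slightly (Li(x) is a better estimate).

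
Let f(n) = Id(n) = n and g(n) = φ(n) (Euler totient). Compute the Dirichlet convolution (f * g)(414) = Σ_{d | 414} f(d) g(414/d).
(Id * φ)(414) = 2835

Divisors of 414: [1, 2, 3, 6, 9, 18, 23, 46, 69, 138, 207, 414]. For each d | 414:
  d = 1: Id(1) · φ(414/1) = 1 · 132 = 132
  d = 2: Id(2) · φ(414/2) = 2 · 132 = 264
  d = 3: Id(3) · φ(414/3) = 3 · 44 = 132
  d = 6: Id(6) · φ(414/6) = 6 · 44 = 264
  d = 9: Id(9) · φ(414/9) = 9 · 22 = 198
  d = 18: Id(18) · φ(414/18) = 18 · 22 = 396
  d = 23: Id(23) · φ(414/23) = 23 · 6 = 138
  d = 46: Id(46) · φ(414/46) = 46 · 6 = 276
  d = 69: Id(69) · φ(414/69) = 69 · 2 = 138
  d = 138: Id(138) · φ(414/138) = 138 · 2 = 276
  d = 207: Id(207) · φ(414/207) = 207 · 1 = 207
  d = 414: Id(414) · φ(414/414) = 414 · 1 = 414
Summing: (Id * φ)(414) = 132 + 264 + 132 + 264 + 198 + 396 + 138 + 276 + 138 + 276 + 207 + 414 = 2835.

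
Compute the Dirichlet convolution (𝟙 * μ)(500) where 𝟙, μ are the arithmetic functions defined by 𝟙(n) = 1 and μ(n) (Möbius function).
(𝟙 * μ)(500) = 0

Divisors of 500: [1, 2, 4, 5, 10, 20, 25, 50, 100, 125, 250, 500]. For each d | 500:
  d = 1: 𝟙(1) · μ(500/1) = 1 · 0 = 0
  d = 2: 𝟙(2) · μ(500/2) = 1 · 0 = 0
  d = 4: 𝟙(4) · μ(500/4) = 1 · 0 = 0
  d = 5: 𝟙(5) · μ(500/5) = 1 · 0 = 0
  d = 10: 𝟙(10) · μ(500/10) = 1 · 0 = 0
  d = 20: 𝟙(20) · μ(500/20) = 1 · 0 = 0
  d = 25: 𝟙(25) · μ(500/25) = 1 · 0 = 0
  d = 50: 𝟙(50) · μ(500/50) = 1 · 1 = 1
  d = 100: 𝟙(100) · μ(500/100) = 1 · -1 = -1
  d = 125: 𝟙(125) · μ(500/125) = 1 · 0 = 0
  d = 250: 𝟙(250) · μ(500/250) = 1 · -1 = -1
  d = 500: 𝟙(500) · μ(500/500) = 1 · 1 = 1
Summing: (𝟙 * μ)(500) = 0 + 0 + 0 + 0 + 0 + 0 + 0 + 1 + -1 + 0 + -1 + 1 = 0.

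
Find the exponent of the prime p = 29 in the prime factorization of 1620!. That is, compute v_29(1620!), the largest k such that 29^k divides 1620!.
v_29(1620!) = 56

Legendre's formula: v_p(n!) = Σ_{k ≥ 1} ⌊n / p^k⌋. For p = 29, n = 1620, the terms are:
  ⌊1620/29^1⌋ = ⌊1620/29⌋ = 55
  ⌊1620/29^2⌋ = ⌊1620/841⌋ = 1
(the next term ⌊1620/29^3⌋ = 0, terminating the sum). Summing: v_29(1620!) = 55 + 1 = 56.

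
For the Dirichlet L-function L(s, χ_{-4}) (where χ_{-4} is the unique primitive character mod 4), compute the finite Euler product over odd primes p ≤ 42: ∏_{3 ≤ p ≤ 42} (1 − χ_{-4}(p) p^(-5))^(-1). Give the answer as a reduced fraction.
∏ = 2449833118514487245037270279578697936523547754609244055/2459282078368399313476102819527391821460157994301915136

The odd primes p ≤ 42 are [3, 5, 7, 11, 13, 17, 19, 23, 29, 31, 37, 41]. For each, χ(p) = 1 if p ≡ 1 mod 4, χ(p) = −1 if p ≡ 3 mod 4. Taking (1 − χ(p)/p^5)^(-1) = p^5/(p^5 − χ(p)): (1 − (-1)/3^5)^(-1) · (1 − (1)/5^5)^(-1) · (1 − (-1)/7^5)^(-1) · (1 − (-1)/11^5)^(-1) · (1 − (1)/13^5)^(-1) · (1 − (1)/17^5)^(-1) · (1 − (-1)/19^5)^(-1) · (1 − (-1)/23^5)^(-1) · (1 − (1)/29^5)^(-1) · (1 − (-1)/31^5)^(-1) · (1 − (1)/37^5)^(-1) · (1 − (1)/41^5)^(-1) = 2449833118514487245037270279578697936523547754609244055/2459282078368399313476102819527391821460157994301915136.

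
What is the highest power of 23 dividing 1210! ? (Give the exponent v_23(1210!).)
v_23(1210!) = 54

Legendre's formula: v_p(n!) = Σ_{k ≥ 1} ⌊n / p^k⌋. For p = 23, n = 1210, the terms are:
  ⌊1210/23^1⌋ = ⌊1210/23⌋ = 52
  ⌊1210/23^2⌋ = ⌊1210/529⌋ = 2
(the next term ⌊1210/23^3⌋ = 0, terminating the sum). Summing: v_23(1210!) = 52 + 2 = 54.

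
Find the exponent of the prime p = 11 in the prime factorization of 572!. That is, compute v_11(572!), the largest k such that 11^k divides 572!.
v_11(572!) = 56

Legendre's formula: v_p(n!) = Σ_{k ≥ 1} ⌊n / p^k⌋. For p = 11, n = 572, the terms are:
  ⌊572/11^1⌋ = ⌊572/11⌋ = 52
  ⌊572/11^2⌋ = ⌊572/121⌋ = 4
(the next term ⌊572/11^3⌋ = 0, terminating the sum). Summing: v_11(572!) = 52 + 4 = 56.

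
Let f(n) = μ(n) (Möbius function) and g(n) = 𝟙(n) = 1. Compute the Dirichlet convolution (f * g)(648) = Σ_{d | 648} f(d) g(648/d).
(μ * 𝟙)(648) = 0

Divisors of 648: [1, 2, 3, 4, 6, 8, 9, 12, 18, 24, 27, 36, 54, 72, 81, 108, 162, 216, 324, 648]. For each d | 648:
  d = 1: μ(1) · 𝟙(648/1) = 1 · 1 = 1
  d = 2: μ(2) · 𝟙(648/2) = -1 · 1 = -1
  d = 3: μ(3) · 𝟙(648/3) = -1 · 1 = -1
  d = 4: μ(4) · 𝟙(648/4) = 0 · 1 = 0
  d = 6: μ(6) · 𝟙(648/6) = 1 · 1 = 1
  d = 8: μ(8) · 𝟙(648/8) = 0 · 1 = 0
  d = 9: μ(9) · 𝟙(648/9) = 0 · 1 = 0
  d = 12: μ(12) · 𝟙(648/12) = 0 · 1 = 0
  d = 18: μ(18) · 𝟙(648/18) = 0 · 1 = 0
  d = 24: μ(24) · 𝟙(648/24) = 0 · 1 = 0
  d = 27: μ(27) · 𝟙(648/27) = 0 · 1 = 0
  d = 36: μ(36) · 𝟙(648/36) = 0 · 1 = 0
  d = 54: μ(54) · 𝟙(648/54) = 0 · 1 = 0
  d = 72: μ(72) · 𝟙(648/72) = 0 · 1 = 0
  d = 81: μ(81) · 𝟙(648/81) = 0 · 1 = 0
  d = 108: μ(108) · 𝟙(648/108) = 0 · 1 = 0
  d = 162: μ(162) · 𝟙(648/162) = 0 · 1 = 0
  d = 216: μ(216) · 𝟙(648/216) = 0 · 1 = 0
  d = 324: μ(324) · 𝟙(648/324) = 0 · 1 = 0
  d = 648: μ(648) · 𝟙(648/648) = 0 · 1 = 0
Summing: (μ * 𝟙)(648) = 1 + -1 + -1 + 0 + 1 + 0 + 0 + 0 + 0 + 0 + 0 + 0 + 0 + 0 + 0 + 0 + 0 + 0 + 0 + 0 = 0.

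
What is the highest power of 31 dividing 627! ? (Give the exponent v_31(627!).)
v_31(627!) = 20

Legendre's formula: v_p(n!) = Σ_{k ≥ 1} ⌊n / p^k⌋. For p = 31, n = 627, the terms are:
  ⌊627/31^1⌋ = ⌊627/31⌋ = 20
(the next term ⌊627/31^2⌋ = 0, terminating the sum). Summing: v_31(627!) = 20 = 20.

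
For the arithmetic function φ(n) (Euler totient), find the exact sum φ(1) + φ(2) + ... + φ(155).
Σ_{n ≤ 155} φ(n) = 7356

Compute φ(n) for each 1 ≤ n ≤ 155: φ(1) = 1, φ(2) = 1, φ(3) = 2, φ(4) = 2, φ(5) = 4, φ(6) = 2, φ(7) = 6, φ(8) = 4, φ(9) = 6, φ(10) = 4, φ(11) = 10, φ(12) = 4, φ(13) = 12, φ(14) = 6, φ(15) = 8, φ(16) = 8, φ(17) = 16, φ(18) = 6, φ(19) = 18, φ(20) = 8, φ(21) = 12, φ(22) = 10, φ(23) = 22, φ(24) = 8, φ(25) = 20, φ(26) = 12, φ(27) = 18, φ(28) = 12, φ(29) = 28, φ(30) = 8, φ(31) = 30, φ(32) = 16, φ(33) = 20, φ(34) = 16, φ(35) = 24, φ(36) = 12, φ(37) = 36, φ(38) = 18, φ(39) = 24, φ(40) = 16, φ(41) = 40, φ(42) = 12, φ(43) = 42, φ(44) = 20, φ(45) = 24, φ(46) = 22, φ(47) = 46, φ(48) = 16, φ(49) = 42, φ(50) = 20, φ(51) = 32, φ(52) = 24, φ(53) = 52, φ(54) = 18, φ(55) = 40, φ(56) = 24, φ(57) = 36, φ(58) = 28, φ(59) = 58, φ(60) = 16, φ(61) = 60, φ(62) = 30, φ(63) = 36, φ(64) = 32, φ(65) = 48, φ(66) = 20, φ(67) = 66, φ(68) = 32, φ(69) = 44, φ(70) = 24, φ(71) = 70, φ(72) = 24, φ(73) = 72, φ(74) = 36, φ(75) = 40, φ(76) = 36, φ(77) = 60, φ(78) = 24, φ(79) = 78, φ(80) = 32, φ(81) = 54, φ(82) = 40, φ(83) = 82, φ(84) = 24, φ(85) = 64, φ(86) = 42, φ(87) = 56, φ(88) = 40, φ(89) = 88, φ(90) = 24, φ(91) = 72, φ(92) = 44, φ(93) = 60, φ(94) = 46, φ(95) = 72, φ(96) = 32, φ(97) = 96, φ(98) = 42, φ(99) = 60, φ(100) = 40, φ(101) = 100, φ(102) = 32, φ(103) = 102, φ(104) = 48, φ(105) = 48, φ(106) = 52, φ(107) = 106, φ(108) = 36, φ(109) = 108, φ(110) = 40, φ(111) = 72, φ(112) = 48, φ(113) = 112, φ(114) = 36, φ(115) = 88, φ(116) = 56, φ(117) = 72, φ(118) = 58, φ(119) = 96, φ(120) = 32, φ(121) = 110, φ(122) = 60, φ(123) = 80, φ(124) = 60, φ(125) = 100, φ(126) = 36, φ(127) = 126, φ(128) = 64, φ(129) = 84, φ(130) = 48, φ(131) = 130, φ(132) = 40, φ(133) = 108, φ(134) = 66, φ(135) = 72, φ(136) = 64, φ(137) = 136, φ(138) = 44, φ(139) = 138, φ(140) = 48, φ(141) = 92, φ(142) = 70, φ(143) = 120, φ(144) = 48, φ(145) = 112, φ(146) = 72, φ(147) = 84, φ(148) = 72, φ(149) = 148, φ(150) = 40, φ(151) = 150, φ(152) = 72, φ(153) = 96, φ(154) = 60, φ(155) = 120. Summing all 155 values: 7356. (Average order: Σ_{n ≤ x} φ(n) ~ (3/π²) x². For x = 155, (3/π²)·155² ≈ 7302.72.)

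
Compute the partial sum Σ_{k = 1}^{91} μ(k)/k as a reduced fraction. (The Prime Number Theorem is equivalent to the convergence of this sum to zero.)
Σ μ(k)/k = 226361852224483257830288188126621/23768741896345550770650537601358310

Values of μ(k) for 1 ≤ k ≤ 91: μ(1) = 1, μ(2) = -1, μ(3) = -1, μ(5) = -1, μ(6) = 1, μ(7) = -1, μ(10) = 1, μ(11) = -1, μ(13) = -1, μ(14) = 1, μ(15) = 1, μ(17) = -1, μ(19) = -1, μ(21) = 1, μ(22) = 1, μ(23) = -1, μ(26) = 1, μ(29) = -1, μ(30) = -1, μ(31) = -1, μ(33) = 1, μ(34) = 1, μ(35) = 1, μ(37) = -1, μ(38) = 1, μ(39) = 1, μ(41) = -1, μ(42) = -1, μ(43) = -1, μ(46) = 1, μ(47) = -1, μ(51) = 1, μ(53) = -1, μ(55) = 1, μ(57) = 1, μ(58) = 1, μ(59) = -1, μ(61) = -1, μ(62) = 1, μ(65) = 1, μ(66) = -1, μ(67) = -1, μ(69) = 1, μ(70) = -1, μ(71) = -1, μ(73) = -1, μ(74) = 1, μ(77) = 1, μ(78) = -1, μ(79) = -1, μ(82) = 1, μ(83) = -1, μ(85) = 1, μ(86) = 1, μ(87) = 1, μ(89) = -1, μ(91) = 1, with μ = 0 on non-squarefree integers. Summing μ(k)/k for k where μ(k) ≠ 0 gives 226361852224483257830288188126621/23768741896345550770650537601358310 ≈ 0.0095. (PNT ⟺ this sum → 0 as n → ∞.)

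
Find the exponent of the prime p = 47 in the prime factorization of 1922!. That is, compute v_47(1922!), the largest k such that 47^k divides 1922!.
v_47(1922!) = 40

Legendre's formula: v_p(n!) = Σ_{k ≥ 1} ⌊n / p^k⌋. For p = 47, n = 1922, the terms are:
  ⌊1922/47^1⌋ = ⌊1922/47⌋ = 40
(the next term ⌊1922/47^2⌋ = 0, terminating the sum). Summing: v_47(1922!) = 40 = 40.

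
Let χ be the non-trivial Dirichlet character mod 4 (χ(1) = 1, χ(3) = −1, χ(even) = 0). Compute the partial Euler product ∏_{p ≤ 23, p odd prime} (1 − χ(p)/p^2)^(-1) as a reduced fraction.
∏ = 7900068038863/8628726988800

The odd primes p ≤ 23 are [3, 5, 7, 11, 13, 17, 19, 23]. For each, χ(p) = 1 if p ≡ 1 mod 4, χ(p) = −1 if p ≡ 3 mod 4. Taking (1 − χ(p)/p^2)^(-1) = p^2/(p^2 − χ(p)): (1 − (-1)/3^2)^(-1) · (1 − (1)/5^2)^(-1) · (1 − (-1)/7^2)^(-1) · (1 − (-1)/11^2)^(-1) · (1 − (1)/13^2)^(-1) · (1 − (1)/17^2)^(-1) · (1 − (-1)/19^2)^(-1) · (1 − (-1)/23^2)^(-1) = 7900068038863/8628726988800.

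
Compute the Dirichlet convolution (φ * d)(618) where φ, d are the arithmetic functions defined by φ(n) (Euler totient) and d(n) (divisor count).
(φ * d)(618) = 1248

Divisors of 618: [1, 2, 3, 6, 103, 206, 309, 618]. For each d | 618:
  d = 1: φ(1) · d(618/1) = 1 · 8 = 8
  d = 2: φ(2) · d(618/2) = 1 · 4 = 4
  d = 3: φ(3) · d(618/3) = 2 · 4 = 8
  d = 6: φ(6) · d(618/6) = 2 · 2 = 4
  d = 103: φ(103) · d(618/103) = 102 · 4 = 408
  d = 206: φ(206) · d(618/206) = 102 · 2 = 204
  d = 309: φ(309) · d(618/309) = 204 · 2 = 408
  d = 618: φ(618) · d(618/618) = 204 · 1 = 204
Summing: (φ * d)(618) = 8 + 4 + 8 + 4 + 408 + 204 + 408 + 204 = 1248.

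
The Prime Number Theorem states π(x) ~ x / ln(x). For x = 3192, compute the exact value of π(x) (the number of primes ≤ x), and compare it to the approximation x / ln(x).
π(3192) = 452;  x/ln(x) ≈ 395.62;  relative error ≈ 12.47%.

Directly count primes up to 3192: π(3192) = 452. The PNT approximation gives 3192/ln(3192) ≈ 3192/8.06840 ≈ 395.62. Relative error (π(x) − x/ln(x)) / π(x) ≈ 12.47%; the approximation is known to undercount slightly (Li(x) is a better estimate).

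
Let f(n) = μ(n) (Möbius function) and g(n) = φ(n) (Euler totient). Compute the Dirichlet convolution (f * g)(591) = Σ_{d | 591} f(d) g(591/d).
(μ * φ)(591) = 195

Divisors of 591: [1, 3, 197, 591]. For each d | 591:
  d = 1: μ(1) · φ(591/1) = 1 · 392 = 392
  d = 3: μ(3) · φ(591/3) = -1 · 196 = -196
  d = 197: μ(197) · φ(591/197) = -1 · 2 = -2
  d = 591: μ(591) · φ(591/591) = 1 · 1 = 1
Summing: (μ * φ)(591) = 392 + -196 + -2 + 1 = 195.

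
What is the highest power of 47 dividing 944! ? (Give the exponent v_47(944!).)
v_47(944!) = 20

Legendre's formula: v_p(n!) = Σ_{k ≥ 1} ⌊n / p^k⌋. For p = 47, n = 944, the terms are:
  ⌊944/47^1⌋ = ⌊944/47⌋ = 20
(the next term ⌊944/47^2⌋ = 0, terminating the sum). Summing: v_47(944!) = 20 = 20.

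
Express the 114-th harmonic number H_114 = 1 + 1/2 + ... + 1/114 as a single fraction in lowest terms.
H_114 = 92422098728954394895401052885520758853316071035681/17379782769567790172972927968296006432665936992320

Direct summation: H_114 = 1 + 1/2 + ... + 1/114. The least common denominator is lcm(1, ..., 114) = 955888052326228459513511038256280353796626534577600; over this denominator the numerator is 955888052326228459513511038256280353796626534577600 + 477944026163114229756755519128140176898313267288800 + 318629350775409486504503679418760117932208844859200 + 238972013081557114878377759564070088449156633644400 + 191177610465245691902702207651256070759325306915520 + 159314675387704743252251839709380058966104422429600 + 136555436046604065644787291179468621970946647796800 + 119486006540778557439188879782035044224578316822200 + 106209783591803162168167893139586705977402948286400 + 95588805232622845951351103825628035379662653457760 + 86898913847838950864864639841480032163329684961600 + 79657337693852371626125919854690029483052211214800 + 73529850178940650731808541404329257984355887275200 + 68277718023302032822393645589734310985473323898400 + 63725870155081897300900735883752023586441768971840 + 59743003270389278719594439891017522112289158411100 + 56228708960366379971383002250369432576272149092800 + 53104891795901581084083946569793352988701474143200 + 50309897490854129448079528329277913357717186030400 + 47794402616311422975675551912814017689831326728880 + 45518478682201355214929097059822873990315549265600 + 43449456923919475432432319920740016081664842480800 + 41560350101140367804935262532881754512896805851200 + 39828668846926185813062959927345014741526105607400 + 38235522093049138380540441530251214151865061383104 + 36764925089470325365904270702164628992177943637600 + 35403261197267720722722631046528901992467649428800 + 34138859011651016411196822794867155492736661949200 + 32961656976766498603914173732975184613676777054400 + 31862935077540948650450367941876011793220884485920 + 30835098462136401919790678653428398509568597889600 + 29871501635194639359797219945508761056144579205550 + 28966304615946316954954879947160010721109894987200 + 28114354480183189985691501125184716288136074546400 + 27311087209320813128957458235893724394189329559360 + 26552445897950790542041973284896676494350737071600 + 25834812225033201608473271304223793345854771204800 + 25154948745427064724039764164638956678858593015200 + 24509950059646883577269513801443085994785295758400 + 23897201308155711487837775956407008844915663364440 + 23314342739664108768622220445275130580405525233600 + 22759239341100677607464548529911436995157774632800 + 22229954705261126965430489261773961716200617083200 + 21724728461959737716216159960370008040832421240400 + 21241956718360632433633578627917341195480589657280 + 20780175050570183902467631266440877256448402925600 + 20338043666515499138585341239495326676523968820800 + 19914334423463092906531479963672507370763052803700 + 19507919435229152234969613025638374567278092542400 + 19117761046524569190270220765125607075932530691552 + 18742902986788793323794334083456477525424049697600 + 18382462544735162682952135351082314496088971818800 + 18035623628796763387047378080307176486728802539200 + 17701630598633860361361315523264450996233824714400 + 17379782769567790172972927968296006432665936992320 + 17069429505825508205598411397433577746368330974600 + 16769965830284709816026509443092637785905728676800 + 16480828488383249301957086866487592306838388527200 + 16201492412308956940906966750106446674519093806400 + 15931467538770474325225183970938005896610442242960 + 15670295939774237041205098987807874652403713681600 + 15417549231068200959895339326714199254784298944800 + 15172826227400451738309699019940957996771849755200 + 14935750817597319679898609972754380528072289602775 + 14705970035788130146361708280865851596871177455040 + 14483152307973158477477439973580005360554947493600 + 14266985855615350141992702063526572444725769172800 + 14057177240091594992845750562592358144068037273200 + 13853450033713455934978420844293918170965601950400 + 13655543604660406564478729117946862197094664779680 + 13463212004594767035401563919102540194318683585600 + 13276222948975395271020986642448338247175368535800 + 13094356881181211774157685455565484298583925131200 + 12917406112516600804236635652111896672927385602400 + 12745174031016379460180147176750404717288353794368 + 12577474372713532362019882082319478339429296507600 + 12414130549691278694980662834497147451904240708800 + 12254975029823441788634756900721542997392647879200 + 12099848763623145057133051117168105744261095374400 + 11948600654077855743918887978203504422457831682220 + 11801087065755906907574210348842967330822549809600 + 11657171369832054384311110222637565290202762616800 + 11516723522002752524259169135617835587911163067200 + 11379619670550338803732274264955718497578887316400 + 11245741792073275994276600450073886515254429818560 + 11114977352630563482715244630886980858100308541600 + 10987218992255499534638057910991728204558925684800 + 10862364230979868858108079980185004020416210620200 + 10740315194676724264196753238834610716816028478400 + 10620978359180316216816789313958670597740294828640 + 10504264311277235818829791629189893997765126753600 + 10390087525285091951233815633220438628224201462800 + 10278366154045467306596892884476132836522865963200 + 10169021833257749569292670619747663338261984410400 + 10061979498170825889615905665855582671543437206080 + 9957167211731546453265739981836253685381526401850 + 9854516003363179994984649878930725296872438500800 + 9753959717614576117484806512819187283639046271200 + 9655434871982105651651626649053336907036631662400 + 9558880523262284595135110382562803537966265345776 + 9464238141843846133797138992636439146501252817600 + 9371451493394396661897167041728238762712024848800 + 9280466527439111257412728526760003434918704219200 + 9191231272367581341476067675541157248044485909400 + 9103695736440271042985819411964574798063109853120 + 9017811814398381693523689040153588243364401269600 + 8933533199310546350593561105198881811183425556800 + 8850815299316930180680657761632225498116912357200 + 8769615158956224399206523286754865631161711326400 + 8689891384783895086486463984148003216332968496160 + 8611604075011067202824423768074597781951590401600 + 8534714752912754102799205698716788873184165487300 + 8459186303771933270031071135011330564571916235200 + 8384982915142354908013254721546318892952864338400 = 5083215430092491719247057908703641736932383906962455, so H_114 = 5083215430092491719247057908703641736932383906962455/955888052326228459513511038256280353796626534577600; reducing by gcd(5083215430092491719247057908703641736932383906962455, 955888052326228459513511038256280353796626534577600) = 55 gives 92422098728954394895401052885520758853316071035681/17379782769567790172972927968296006432665936992320 ≈ 5.31779. (The PNT-adjacent estimate ln(114) + γ ≈ 5.31341 matches within O(1/n).)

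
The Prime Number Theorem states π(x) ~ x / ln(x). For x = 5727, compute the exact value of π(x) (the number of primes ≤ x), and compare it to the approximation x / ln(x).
π(5727) = 753;  x/ln(x) ≈ 661.86;  relative error ≈ 12.10%.

Directly count primes up to 5727: π(5727) = 753. The PNT approximation gives 5727/ln(5727) ≈ 5727/8.65295 ≈ 661.86. Relative error (π(x) − x/ln(x)) / π(x) ≈ 12.10%; the approximation is known to undercount slightly (Li(x) is a better estimate).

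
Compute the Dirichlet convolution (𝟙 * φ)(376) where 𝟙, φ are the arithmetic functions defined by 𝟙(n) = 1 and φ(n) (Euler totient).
(𝟙 * φ)(376) = 376

Divisors of 376: [1, 2, 4, 8, 47, 94, 188, 376]. For each d | 376:
  d = 1: 𝟙(1) · φ(376/1) = 1 · 184 = 184
  d = 2: 𝟙(2) · φ(376/2) = 1 · 92 = 92
  d = 4: 𝟙(4) · φ(376/4) = 1 · 46 = 46
  d = 8: 𝟙(8) · φ(376/8) = 1 · 46 = 46
  d = 47: 𝟙(47) · φ(376/47) = 1 · 4 = 4
  d = 94: 𝟙(94) · φ(376/94) = 1 · 2 = 2
  d = 188: 𝟙(188) · φ(376/188) = 1 · 1 = 1
  d = 376: 𝟙(376) · φ(376/376) = 1 · 1 = 1
Summing: (𝟙 * φ)(376) = 184 + 92 + 46 + 46 + 4 + 2 + 1 + 1 = 376.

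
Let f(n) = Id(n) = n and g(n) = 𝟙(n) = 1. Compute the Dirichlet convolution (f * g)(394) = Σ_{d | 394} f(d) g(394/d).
(Id * 𝟙)(394) = 594

Divisors of 394: [1, 2, 197, 394]. For each d | 394:
  d = 1: Id(1) · 𝟙(394/1) = 1 · 1 = 1
  d = 2: Id(2) · 𝟙(394/2) = 2 · 1 = 2
  d = 197: Id(197) · 𝟙(394/197) = 197 · 1 = 197
  d = 394: Id(394) · 𝟙(394/394) = 394 · 1 = 394
Summing: (Id * 𝟙)(394) = 1 + 2 + 197 + 394 = 594.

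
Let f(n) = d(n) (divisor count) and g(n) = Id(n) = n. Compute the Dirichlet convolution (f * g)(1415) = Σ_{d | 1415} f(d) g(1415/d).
(d * Id)(1415) = 1995

Divisors of 1415: [1, 5, 283, 1415]. For each d | 1415:
  d = 1: d(1) · Id(1415/1) = 1 · 1415 = 1415
  d = 5: d(5) · Id(1415/5) = 2 · 283 = 566
  d = 283: d(283) · Id(1415/283) = 2 · 5 = 10
  d = 1415: d(1415) · Id(1415/1415) = 4 · 1 = 4
Summing: (d * Id)(1415) = 1415 + 566 + 10 + 4 = 1995.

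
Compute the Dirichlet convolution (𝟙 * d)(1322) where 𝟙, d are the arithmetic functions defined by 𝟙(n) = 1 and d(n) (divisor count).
(𝟙 * d)(1322) = 9

Divisors of 1322: [1, 2, 661, 1322]. For each d | 1322:
  d = 1: 𝟙(1) · d(1322/1) = 1 · 4 = 4
  d = 2: 𝟙(2) · d(1322/2) = 1 · 2 = 2
  d = 661: 𝟙(661) · d(1322/661) = 1 · 2 = 2
  d = 1322: 𝟙(1322) · d(1322/1322) = 1 · 1 = 1
Summing: (𝟙 * d)(1322) = 4 + 2 + 2 + 1 = 9.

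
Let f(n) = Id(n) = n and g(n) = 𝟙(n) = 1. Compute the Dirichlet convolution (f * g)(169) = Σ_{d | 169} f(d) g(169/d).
(Id * 𝟙)(169) = 183

Divisors of 169: [1, 13, 169]. For each d | 169:
  d = 1: Id(1) · 𝟙(169/1) = 1 · 1 = 1
  d = 13: Id(13) · 𝟙(169/13) = 13 · 1 = 13
  d = 169: Id(169) · 𝟙(169/169) = 169 · 1 = 169
Summing: (Id * 𝟙)(169) = 1 + 13 + 169 = 183.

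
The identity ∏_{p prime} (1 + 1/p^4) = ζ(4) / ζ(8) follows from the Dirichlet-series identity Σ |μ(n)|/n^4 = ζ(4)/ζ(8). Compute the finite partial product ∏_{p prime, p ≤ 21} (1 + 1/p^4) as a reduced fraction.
∏ = 2063478382983759362985032/1914315839042201150180625

The primes p ≤ 21 are [2, 3, 5, 7, 11, 13, 17, 19]. For each, (1 + 1/p^4) = (p^4 + 1)/p^4. Multiplying these fractions over p ∈ [2, 3, 5, 7, 11, 13, 17, 19] gives 2063478382983759362985032/1914315839042201150180625. (In the limit P → ∞ this tends to ζ(4)/ζ(8).)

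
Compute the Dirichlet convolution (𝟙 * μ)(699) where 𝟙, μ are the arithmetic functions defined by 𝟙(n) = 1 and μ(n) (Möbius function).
(𝟙 * μ)(699) = 0

Divisors of 699: [1, 3, 233, 699]. For each d | 699:
  d = 1: 𝟙(1) · μ(699/1) = 1 · 1 = 1
  d = 3: 𝟙(3) · μ(699/3) = 1 · -1 = -1
  d = 233: 𝟙(233) · μ(699/233) = 1 · -1 = -1
  d = 699: 𝟙(699) · μ(699/699) = 1 · 1 = 1
Summing: (𝟙 * μ)(699) = 1 + -1 + -1 + 1 = 0.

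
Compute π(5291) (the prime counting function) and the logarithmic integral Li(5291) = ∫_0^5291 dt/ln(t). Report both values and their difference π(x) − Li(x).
π(5291) = 701;  Li(5291) ≈ 718.33;  π(x) − Li(x) ≈ -17.33.

Direct count of primes ≤ 5291 gives π(5291) = 701. Numerical evaluation of the logarithmic integral gives Li(5291) ≈ 718.33. The difference π(x) − Li(x) ≈ -17.33 is typically negative for small/moderate x (Li(x) overestimates), though Littlewood's theorem shows this sign changes infinitely often.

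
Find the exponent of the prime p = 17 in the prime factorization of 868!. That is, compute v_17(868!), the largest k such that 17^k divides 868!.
v_17(868!) = 54

Legendre's formula: v_p(n!) = Σ_{k ≥ 1} ⌊n / p^k⌋. For p = 17, n = 868, the terms are:
  ⌊868/17^1⌋ = ⌊868/17⌋ = 51
  ⌊868/17^2⌋ = ⌊868/289⌋ = 3
(the next term ⌊868/17^3⌋ = 0, terminating the sum). Summing: v_17(868!) = 51 + 3 = 54.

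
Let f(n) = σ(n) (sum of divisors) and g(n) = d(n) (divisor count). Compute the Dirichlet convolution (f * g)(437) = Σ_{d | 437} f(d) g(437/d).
(σ * d)(437) = 572

Divisors of 437: [1, 19, 23, 437]. For each d | 437:
  d = 1: σ(1) · d(437/1) = 1 · 4 = 4
  d = 19: σ(19) · d(437/19) = 20 · 2 = 40
  d = 23: σ(23) · d(437/23) = 24 · 2 = 48
  d = 437: σ(437) · d(437/437) = 480 · 1 = 480
Summing: (σ * d)(437) = 4 + 40 + 48 + 480 = 572.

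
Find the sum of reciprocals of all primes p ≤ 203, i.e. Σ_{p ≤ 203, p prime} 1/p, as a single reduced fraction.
Σ 1/p = 15202313841027497739047080375538859939135227730139536997746371469607707132833646367/7799922041683461553249199106329813876687996789903550945093032474868511536164700810

π(203) = 46, so the primes ≤ 203 are [2, 3, 5, 7, 11, 13, 17, 19, 23, 29, 31, 37, 41, 43, 47, 53, 59, 61, 67, 71, 73, 79, 83, 89, 97, 101, 103, 107, 109, 113, 127, 131, 137, 139, 149, 151, 157, 163, 167, 173, 179, 181, 191, 193, 197, 199]. Summing 1/p over these primes: 15202313841027497739047080375538859939135227730139536997746371469607707132833646367/7799922041683461553249199106329813876687996789903550945093032474868511536164700810 ≈ 1.9490. Mertens estimate ln ln(203) + 0.2615 ≈ 1.9317.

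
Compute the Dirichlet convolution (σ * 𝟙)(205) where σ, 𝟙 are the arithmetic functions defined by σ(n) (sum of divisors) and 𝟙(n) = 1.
(σ * 𝟙)(205) = 301

Divisors of 205: [1, 5, 41, 205]. For each d | 205:
  d = 1: σ(1) · 𝟙(205/1) = 1 · 1 = 1
  d = 5: σ(5) · 𝟙(205/5) = 6 · 1 = 6
  d = 41: σ(41) · 𝟙(205/41) = 42 · 1 = 42
  d = 205: σ(205) · 𝟙(205/205) = 252 · 1 = 252
Summing: (σ * 𝟙)(205) = 1 + 6 + 42 + 252 = 301.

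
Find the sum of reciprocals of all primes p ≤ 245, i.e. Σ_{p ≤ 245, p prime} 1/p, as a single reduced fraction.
Σ 1/p = 506873196134241441348690763593294873492730445394823722837469097176314709804649267964680634478659521/256041159035492609053110100510385311995538591998443060216114576417920917800321526504084465112487730

π(245) = 53, so the primes ≤ 245 are [2, 3, 5, 7, 11, 13, 17, 19, 23, 29, 31, 37, 41, 43, 47, 53, 59, 61, 67, 71, 73, 79, 83, 89, 97, 101, 103, 107, 109, 113, 127, 131, 137, 139, 149, 151, 157, 163, 167, 173, 179, 181, 191, 193, 197, 199, 211, 223, 227, 229, 233, 239, 241]. Summing 1/p over these primes: 506873196134241441348690763593294873492730445394823722837469097176314709804649267964680634478659521/256041159035492609053110100510385311995538591998443060216114576417920917800321526504084465112487730 ≈ 1.9797. Mertens estimate ln ln(245) + 0.2615 ≈ 1.9665.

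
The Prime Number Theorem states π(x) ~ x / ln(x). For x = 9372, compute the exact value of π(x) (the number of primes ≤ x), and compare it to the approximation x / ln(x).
π(9372) = 1159;  x/ln(x) ≈ 1024.77;  relative error ≈ 11.58%.

Directly count primes up to 9372: π(9372) = 1159. The PNT approximation gives 9372/ln(9372) ≈ 9372/9.14548 ≈ 1024.77. Relative error (π(x) − x/ln(x)) / π(x) ≈ 11.58%; the approximation is known to undercount slightly (Li(x) is a better estimate).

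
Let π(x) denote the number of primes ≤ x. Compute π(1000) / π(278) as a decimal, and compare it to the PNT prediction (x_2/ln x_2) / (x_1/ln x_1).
π(1000)/π(278) = 168/59 ≈ 2.8475;  PNT prediction ≈ 2.9305.

π(278) = 59 and π(1000) = 168, so π(1000)/π(278) ≈ 2.8475. The PNT-predicted ratio is (1000/ln(1000)) / (278/ln(278)) ≈ 2.9305. The two agree to within a few percent, as expected.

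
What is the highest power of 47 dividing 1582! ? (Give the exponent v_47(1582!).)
v_47(1582!) = 33

Legendre's formula: v_p(n!) = Σ_{k ≥ 1} ⌊n / p^k⌋. For p = 47, n = 1582, the terms are:
  ⌊1582/47^1⌋ = ⌊1582/47⌋ = 33
(the next term ⌊1582/47^2⌋ = 0, terminating the sum). Summing: v_47(1582!) = 33 = 33.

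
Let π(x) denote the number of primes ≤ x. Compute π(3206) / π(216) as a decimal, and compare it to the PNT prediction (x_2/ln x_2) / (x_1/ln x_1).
π(3206)/π(216) = 453/47 ≈ 9.6383;  PNT prediction ≈ 9.8830.

π(216) = 47 and π(3206) = 453, so π(3206)/π(216) ≈ 9.6383. The PNT-predicted ratio is (3206/ln(3206)) / (216/ln(216)) ≈ 9.8830. The two agree to within a few percent, as expected.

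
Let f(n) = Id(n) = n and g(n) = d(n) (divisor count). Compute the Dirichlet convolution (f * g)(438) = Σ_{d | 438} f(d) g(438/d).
(Id * d)(438) = 1500

Divisors of 438: [1, 2, 3, 6, 73, 146, 219, 438]. For each d | 438:
  d = 1: Id(1) · d(438/1) = 1 · 8 = 8
  d = 2: Id(2) · d(438/2) = 2 · 4 = 8
  d = 3: Id(3) · d(438/3) = 3 · 4 = 12
  d = 6: Id(6) · d(438/6) = 6 · 2 = 12
  d = 73: Id(73) · d(438/73) = 73 · 4 = 292
  d = 146: Id(146) · d(438/146) = 146 · 2 = 292
  d = 219: Id(219) · d(438/219) = 219 · 2 = 438
  d = 438: Id(438) · d(438/438) = 438 · 1 = 438
Summing: (Id * d)(438) = 8 + 8 + 12 + 12 + 292 + 292 + 438 + 438 = 1500.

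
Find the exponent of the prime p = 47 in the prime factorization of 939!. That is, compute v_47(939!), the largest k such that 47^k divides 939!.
v_47(939!) = 19

Legendre's formula: v_p(n!) = Σ_{k ≥ 1} ⌊n / p^k⌋. For p = 47, n = 939, the terms are:
  ⌊939/47^1⌋ = ⌊939/47⌋ = 19
(the next term ⌊939/47^2⌋ = 0, terminating the sum). Summing: v_47(939!) = 19 = 19.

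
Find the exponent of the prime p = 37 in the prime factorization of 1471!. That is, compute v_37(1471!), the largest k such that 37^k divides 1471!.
v_37(1471!) = 40

Legendre's formula: v_p(n!) = Σ_{k ≥ 1} ⌊n / p^k⌋. For p = 37, n = 1471, the terms are:
  ⌊1471/37^1⌋ = ⌊1471/37⌋ = 39
  ⌊1471/37^2⌋ = ⌊1471/1369⌋ = 1
(the next term ⌊1471/37^3⌋ = 0, terminating the sum). Summing: v_37(1471!) = 39 + 1 = 40.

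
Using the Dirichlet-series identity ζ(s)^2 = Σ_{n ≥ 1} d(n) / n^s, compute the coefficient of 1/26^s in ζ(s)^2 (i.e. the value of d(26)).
d(26) = 4

ζ(s)^2 = (Σ 1/m^s)(Σ 1/k^s). The coefficient of 1/n^s in the product is the number of ordered pairs (m, k) with mk = n, which equals d(n). For n = 26, divisors are [1, 2, 13, 26], so d(26) = 4.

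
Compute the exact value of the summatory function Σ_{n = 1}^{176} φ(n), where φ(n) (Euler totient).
Σ_{n ≤ 176} φ(n) = 9450

Compute φ(n) for each 1 ≤ n ≤ 176: φ(1) = 1, φ(2) = 1, φ(3) = 2, φ(4) = 2, φ(5) = 4, φ(6) = 2, φ(7) = 6, φ(8) = 4, φ(9) = 6, φ(10) = 4, φ(11) = 10, φ(12) = 4, φ(13) = 12, φ(14) = 6, φ(15) = 8, φ(16) = 8, φ(17) = 16, φ(18) = 6, φ(19) = 18, φ(20) = 8, φ(21) = 12, φ(22) = 10, φ(23) = 22, φ(24) = 8, φ(25) = 20, φ(26) = 12, φ(27) = 18, φ(28) = 12, φ(29) = 28, φ(30) = 8, φ(31) = 30, φ(32) = 16, φ(33) = 20, φ(34) = 16, φ(35) = 24, φ(36) = 12, φ(37) = 36, φ(38) = 18, φ(39) = 24, φ(40) = 16, φ(41) = 40, φ(42) = 12, φ(43) = 42, φ(44) = 20, φ(45) = 24, φ(46) = 22, φ(47) = 46, φ(48) = 16, φ(49) = 42, φ(50) = 20, φ(51) = 32, φ(52) = 24, φ(53) = 52, φ(54) = 18, φ(55) = 40, φ(56) = 24, φ(57) = 36, φ(58) = 28, φ(59) = 58, φ(60) = 16, φ(61) = 60, φ(62) = 30, φ(63) = 36, φ(64) = 32, φ(65) = 48, φ(66) = 20, φ(67) = 66, φ(68) = 32, φ(69) = 44, φ(70) = 24, φ(71) = 70, φ(72) = 24, φ(73) = 72, φ(74) = 36, φ(75) = 40, φ(76) = 36, φ(77) = 60, φ(78) = 24, φ(79) = 78, φ(80) = 32, φ(81) = 54, φ(82) = 40, φ(83) = 82, φ(84) = 24, φ(85) = 64, φ(86) = 42, φ(87) = 56, φ(88) = 40, φ(89) = 88, φ(90) = 24, φ(91) = 72, φ(92) = 44, φ(93) = 60, φ(94) = 46, φ(95) = 72, φ(96) = 32, φ(97) = 96, φ(98) = 42, φ(99) = 60, φ(100) = 40, φ(101) = 100, φ(102) = 32, φ(103) = 102, φ(104) = 48, φ(105) = 48, φ(106) = 52, φ(107) = 106, φ(108) = 36, φ(109) = 108, φ(110) = 40, φ(111) = 72, φ(112) = 48, φ(113) = 112, φ(114) = 36, φ(115) = 88, φ(116) = 56, φ(117) = 72, φ(118) = 58, φ(119) = 96, φ(120) = 32, φ(121) = 110, φ(122) = 60, φ(123) = 80, φ(124) = 60, φ(125) = 100, φ(126) = 36, φ(127) = 126, φ(128) = 64, φ(129) = 84, φ(130) = 48, φ(131) = 130, φ(132) = 40, φ(133) = 108, φ(134) = 66, φ(135) = 72, φ(136) = 64, φ(137) = 136, φ(138) = 44, φ(139) = 138, φ(140) = 48, φ(141) = 92, φ(142) = 70, φ(143) = 120, φ(144) = 48, φ(145) = 112, φ(146) = 72, φ(147) = 84, φ(148) = 72, φ(149) = 148, φ(150) = 40, φ(151) = 150, φ(152) = 72, φ(153) = 96, φ(154) = 60, φ(155) = 120, φ(156) = 48, φ(157) = 156, φ(158) = 78, φ(159) = 104, φ(160) = 64, φ(161) = 132, φ(162) = 54, φ(163) = 162, φ(164) = 80, φ(165) = 80, φ(166) = 82, φ(167) = 166, φ(168) = 48, φ(169) = 156, φ(170) = 64, φ(171) = 108, φ(172) = 84, φ(173) = 172, φ(174) = 56, φ(175) = 120, φ(176) = 80. Summing all 176 values: 9450. (Average order: Σ_{n ≤ x} φ(n) ~ (3/π²) x². For x = 176, (3/π²)·176² ≈ 9415.57.)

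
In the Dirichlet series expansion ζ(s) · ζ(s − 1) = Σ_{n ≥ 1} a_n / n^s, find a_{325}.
σ(325) = 434

In the product (Σ m^0/m^s)(Σ k / k^s) = Σ (Σ_{d | n} d) / n^s, the coefficient of 1/n^s is σ(n) = Σ_{d | n} d. For n = 325, divisors are [1, 5, 13, 25, 65, 325]; summing: σ(325) = 434.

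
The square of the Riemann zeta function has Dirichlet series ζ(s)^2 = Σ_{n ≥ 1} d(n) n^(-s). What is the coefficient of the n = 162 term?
d(162) = 10

ζ(s)^2 = (Σ 1/m^s)(Σ 1/k^s). The coefficient of 1/n^s in the product is the number of ordered pairs (m, k) with mk = n, which equals d(n). For n = 162, divisors are [1, 2, 3, 6, 9, 18, 27, 54, 81, 162], so d(162) = 10.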